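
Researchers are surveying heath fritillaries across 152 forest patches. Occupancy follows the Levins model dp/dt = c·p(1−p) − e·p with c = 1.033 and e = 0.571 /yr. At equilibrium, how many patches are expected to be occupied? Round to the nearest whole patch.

p* = 1 − e/c = 1 − 0.571/1.033 = 0.4472.
Expected occupied patches = N × p* = 152 × 0.4472 = 67.98 ≈ 68.

68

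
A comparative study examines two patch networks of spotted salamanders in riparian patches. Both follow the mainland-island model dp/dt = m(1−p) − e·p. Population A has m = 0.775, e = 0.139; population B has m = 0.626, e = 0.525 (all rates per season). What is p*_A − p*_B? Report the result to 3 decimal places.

A: p*_A = m/(m+e) = 0.775/0.9140 = 0.8479.
B: p*_B = 0.626/1.1510 = 0.5439.
p*_A − p*_B = 0.8479 − 0.5439 = 0.3040.

0.304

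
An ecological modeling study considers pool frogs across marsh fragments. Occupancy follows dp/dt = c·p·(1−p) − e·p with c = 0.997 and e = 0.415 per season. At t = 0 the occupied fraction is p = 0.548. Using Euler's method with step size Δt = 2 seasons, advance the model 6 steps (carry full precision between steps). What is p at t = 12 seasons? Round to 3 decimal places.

0.584

Update rule: p ← p + [c·p·(1−p) − e·p]·Δt with Δt = 2.
p: 0.54800 → 0.58707  (Δp = +0.03907)
p: 0.58707 → 0.58319  (Δp = -0.00388)
p: 0.58319 → 0.58384  (Δp = +0.00066)
p: 0.58384 → 0.58374  (Δp = -0.00011)
p: 0.58374 → 0.58375  (Δp = +0.00002)
p: 0.58375 → 0.58375  (Δp = -0.00000)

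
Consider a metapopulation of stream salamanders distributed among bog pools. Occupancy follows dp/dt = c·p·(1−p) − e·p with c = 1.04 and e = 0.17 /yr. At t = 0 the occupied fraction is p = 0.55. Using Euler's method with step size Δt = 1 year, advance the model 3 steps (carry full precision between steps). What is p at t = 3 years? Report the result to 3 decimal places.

0.831

Update rule: p ← p + [c·p·(1−p) − e·p]·Δt with Δt = 1.
p: 0.55000 → 0.71390  (Δp = +0.16390)
p: 0.71390 → 0.80495  (Δp = +0.09105)
p: 0.80495 → 0.83139  (Δp = +0.02644)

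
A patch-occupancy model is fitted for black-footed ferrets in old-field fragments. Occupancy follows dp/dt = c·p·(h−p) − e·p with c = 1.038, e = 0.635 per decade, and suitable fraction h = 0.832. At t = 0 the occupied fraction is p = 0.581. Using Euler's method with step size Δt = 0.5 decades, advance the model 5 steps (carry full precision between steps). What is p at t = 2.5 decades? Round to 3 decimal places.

Update rule: p ← p + [c·p·(h−p) − e·p]·Δt with Δt = 0.5.
p: 0.58100 → 0.47222  (Δp = -0.10878)
p: 0.47222 → 0.41047  (Δp = -0.06175)
p: 0.41047 → 0.36994  (Δp = -0.04052)
p: 0.36994 → 0.34120  (Δp = -0.02874)
p: 0.34120 → 0.31978  (Δp = -0.02142)

0.320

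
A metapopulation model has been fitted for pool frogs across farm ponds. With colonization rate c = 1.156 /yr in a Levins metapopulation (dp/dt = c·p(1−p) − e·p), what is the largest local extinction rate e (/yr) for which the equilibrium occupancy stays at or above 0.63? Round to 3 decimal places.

1 − e/c ≥ 0.63 ⇒ e ≤ c(1 − 0.63) = 1.156 × 0.3700.
e_max = 0.4277.

0.428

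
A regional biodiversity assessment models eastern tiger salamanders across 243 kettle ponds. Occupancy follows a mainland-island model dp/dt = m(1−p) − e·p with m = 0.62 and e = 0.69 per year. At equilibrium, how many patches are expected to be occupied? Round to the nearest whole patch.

115

p* = m/(m+e) = 0.62/1.3100 = 0.4733.
Expected occupied patches = N × p* = 243 × 0.4733 = 115.01 ≈ 115.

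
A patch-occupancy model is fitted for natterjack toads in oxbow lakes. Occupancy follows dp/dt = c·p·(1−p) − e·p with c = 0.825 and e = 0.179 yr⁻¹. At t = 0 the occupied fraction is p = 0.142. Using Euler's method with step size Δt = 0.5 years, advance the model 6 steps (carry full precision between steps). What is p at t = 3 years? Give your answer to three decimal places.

0.459

Update rule: p ← p + [c·p·(1−p) − e·p]·Δt with Δt = 0.5.
p: 0.14200 → 0.17955  (Δp = +0.03755)
p: 0.17955 → 0.22424  (Δp = +0.04470)
p: 0.22424 → 0.27593  (Δp = +0.05169)
p: 0.27593 → 0.33365  (Δp = +0.05772)
p: 0.33365 → 0.39550  (Δp = +0.06185)
p: 0.39550 → 0.45872  (Δp = +0.06322)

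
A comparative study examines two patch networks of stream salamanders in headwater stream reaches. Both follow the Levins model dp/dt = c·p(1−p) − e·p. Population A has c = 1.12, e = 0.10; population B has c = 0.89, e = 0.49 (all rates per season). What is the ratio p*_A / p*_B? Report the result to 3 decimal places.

2.026

A: p*_A = 1 − 0.10/1.12 = 0.9107.
B: p*_B = 1 − 0.49/0.89 = 0.4494.
p*_A / p*_B = 0.9107/0.4494 = 2.0263.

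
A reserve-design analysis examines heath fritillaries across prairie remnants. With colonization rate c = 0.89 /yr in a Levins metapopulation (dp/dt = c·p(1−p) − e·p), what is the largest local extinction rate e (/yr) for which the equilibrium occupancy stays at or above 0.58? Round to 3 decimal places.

0.374

1 − e/c ≥ 0.58 ⇒ e ≤ c(1 − 0.58) = 0.89 × 0.4200.
e_max = 0.3738.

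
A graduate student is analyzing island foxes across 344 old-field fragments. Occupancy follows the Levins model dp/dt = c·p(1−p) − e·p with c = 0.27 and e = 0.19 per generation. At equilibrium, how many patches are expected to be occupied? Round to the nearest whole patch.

p* = 1 − e/c = 1 − 0.19/0.27 = 0.2963.
Expected occupied patches = N × p* = 344 × 0.2963 = 101.93 ≈ 102.

102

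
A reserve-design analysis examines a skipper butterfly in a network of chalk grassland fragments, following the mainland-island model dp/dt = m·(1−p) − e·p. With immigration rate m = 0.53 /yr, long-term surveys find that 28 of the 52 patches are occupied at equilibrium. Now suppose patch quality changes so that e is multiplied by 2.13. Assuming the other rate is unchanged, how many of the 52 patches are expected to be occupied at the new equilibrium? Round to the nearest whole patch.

Observed p* = 28/52 = 0.53846.
Balance m(1−p*) = e·p* gives e = m(1−p*)/p* = 0.53×0.46154/0.53846 = 0.45429.
New p* = m/(m+e) = 0.53000/(0.53000+0.96764) = 0.35389.
Expected occupied = 52 × 0.35389 = 18.40 ≈ 18.

18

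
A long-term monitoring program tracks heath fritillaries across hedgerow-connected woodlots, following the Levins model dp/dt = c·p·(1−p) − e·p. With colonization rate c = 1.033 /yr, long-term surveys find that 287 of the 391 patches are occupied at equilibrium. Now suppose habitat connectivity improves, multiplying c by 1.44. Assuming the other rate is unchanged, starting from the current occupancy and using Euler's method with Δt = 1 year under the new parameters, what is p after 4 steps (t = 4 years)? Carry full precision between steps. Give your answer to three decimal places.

Observed p* = 287/391 = 0.73402.
Balance c(1−p*) = e gives e = 1.033×(1 − 0.73402) = 0.27476.
Starting from p₀ = 0.73402; update p ← p + (dp/dt)·Δt with the new parameters.
step 1: Δp = +0.08874, p = 0.82275
step 2: Δp = -0.00914, p = 0.81362
step 3: Δp = +0.00202, p = 0.81564
step 4: Δp = -0.00043, p = 0.81521

0.815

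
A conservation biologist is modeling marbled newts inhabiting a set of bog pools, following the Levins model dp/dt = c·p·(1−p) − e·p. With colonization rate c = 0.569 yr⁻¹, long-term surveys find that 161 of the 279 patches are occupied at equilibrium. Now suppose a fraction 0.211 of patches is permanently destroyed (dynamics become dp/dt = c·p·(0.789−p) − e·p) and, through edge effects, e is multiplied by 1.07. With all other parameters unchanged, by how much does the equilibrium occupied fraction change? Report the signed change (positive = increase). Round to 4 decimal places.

-0.2406

Observed p* = 161/279 = 0.57706.
Balance c(1−p*) = e gives e = 0.569×(1 − 0.57706) = 0.24065.
New p* = 0.789 − e/c = 0.789 − 0.25750/0.56900 = 0.33645.
Δp* = 0.33645 − 0.57706 = -0.24061.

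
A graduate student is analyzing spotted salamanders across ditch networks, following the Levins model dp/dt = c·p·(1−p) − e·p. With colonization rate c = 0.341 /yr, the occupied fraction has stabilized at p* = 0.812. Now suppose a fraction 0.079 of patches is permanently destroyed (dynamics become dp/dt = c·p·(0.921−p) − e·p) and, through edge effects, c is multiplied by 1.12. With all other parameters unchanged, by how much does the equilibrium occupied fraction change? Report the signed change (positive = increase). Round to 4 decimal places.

Balance c(1−p*) = e gives e = 0.341×(1 − 0.81200) = 0.06411.
New p* = 0.921 − e/c = 0.921 − 0.06411/0.38192 = 0.75314.
Δp* = 0.75314 − 0.81200 = -0.05886.

-0.0589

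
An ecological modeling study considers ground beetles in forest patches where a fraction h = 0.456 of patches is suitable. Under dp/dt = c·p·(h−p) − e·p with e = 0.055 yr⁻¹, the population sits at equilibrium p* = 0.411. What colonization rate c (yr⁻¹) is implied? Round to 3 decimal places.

At equilibrium c(h−p*) = e, so c = e/(h−p*).
c = 0.055/(0.456 − 0.411) = 0.055/0.0450 = 1.2222.

1.222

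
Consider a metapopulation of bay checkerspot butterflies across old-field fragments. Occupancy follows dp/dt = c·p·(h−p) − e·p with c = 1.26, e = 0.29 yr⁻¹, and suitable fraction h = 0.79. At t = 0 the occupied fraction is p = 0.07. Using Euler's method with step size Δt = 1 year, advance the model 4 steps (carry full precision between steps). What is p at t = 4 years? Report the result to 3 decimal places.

Update rule: p ← p + [c·p·(h−p) − e·p]·Δt with Δt = 1.
t = 1: p = 0.07000 + (+0.04320) = 0.11320
t = 2: p = 0.11320 + (+0.06371) = 0.17691
t = 3: p = 0.17691 + (+0.08536) = 0.26227
t = 4: p = 0.26227 + (+0.09834) = 0.36060

0.361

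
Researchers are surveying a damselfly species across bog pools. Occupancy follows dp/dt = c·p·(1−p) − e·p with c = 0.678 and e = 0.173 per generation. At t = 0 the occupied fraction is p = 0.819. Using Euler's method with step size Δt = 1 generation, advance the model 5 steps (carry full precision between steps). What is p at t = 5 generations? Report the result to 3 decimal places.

0.747

Update rule: p ← p + [c·p·(1−p) − e·p]·Δt with Δt = 1.
step 1: Δp = -0.04118, p = 0.77782
step 2: Δp = -0.01739, p = 0.76043
step 3: Δp = -0.00804, p = 0.75239
step 4: Δp = -0.00385, p = 0.74854
step 5: Δp = -0.00188, p = 0.74666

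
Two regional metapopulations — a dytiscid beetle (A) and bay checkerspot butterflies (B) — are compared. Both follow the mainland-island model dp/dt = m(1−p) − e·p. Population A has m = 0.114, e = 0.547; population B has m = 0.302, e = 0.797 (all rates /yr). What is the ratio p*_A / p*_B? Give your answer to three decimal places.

A: p*_A = m/(m+e) = 0.114/0.6610 = 0.1725.
B: p*_B = 0.302/1.0990 = 0.2748.
p*_A / p*_B = 0.1725/0.2748 = 0.6276.

0.628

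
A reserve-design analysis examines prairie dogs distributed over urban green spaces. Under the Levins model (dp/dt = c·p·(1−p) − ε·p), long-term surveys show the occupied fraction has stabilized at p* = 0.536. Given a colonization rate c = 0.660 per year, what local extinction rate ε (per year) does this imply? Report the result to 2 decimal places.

At equilibrium c(1−p*) = ε.
ε = 0.660 × (1 − 0.536) = 0.660 × 0.4640 = 0.3062.

0.31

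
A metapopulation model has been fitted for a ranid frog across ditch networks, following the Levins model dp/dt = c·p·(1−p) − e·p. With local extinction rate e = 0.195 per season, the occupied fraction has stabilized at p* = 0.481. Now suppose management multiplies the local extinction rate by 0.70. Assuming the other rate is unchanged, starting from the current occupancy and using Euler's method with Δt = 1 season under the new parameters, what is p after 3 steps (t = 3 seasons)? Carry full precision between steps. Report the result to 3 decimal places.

0.554

Balance c(1−p*) = e gives c = e/(1 − 0.48100) = 0.195/0.51900 = 0.37572.
Starting from p₀ = 0.48100; update p ← p + (dp/dt)·Δt with the new parameters.
p: 0.48100 → 0.50914  (Δp = +0.02814)
p: 0.50914 → 0.53354  (Δp = +0.02440)
p: 0.53354 → 0.55422  (Δp = +0.02068)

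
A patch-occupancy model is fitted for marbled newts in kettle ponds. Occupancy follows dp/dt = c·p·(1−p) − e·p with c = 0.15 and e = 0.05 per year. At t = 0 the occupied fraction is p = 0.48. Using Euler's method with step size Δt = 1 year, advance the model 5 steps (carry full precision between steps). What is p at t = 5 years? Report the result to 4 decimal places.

Update rule: p ← p + [c·p·(1−p) − e·p]·Δt with Δt = 1.
step 1: Δp = +0.01344, p = 0.49344
step 2: Δp = +0.01282, p = 0.50626
step 3: Δp = +0.01218, p = 0.51844
step 4: Δp = +0.01153, p = 0.52997
step 5: Δp = +0.01087, p = 0.54084

0.5408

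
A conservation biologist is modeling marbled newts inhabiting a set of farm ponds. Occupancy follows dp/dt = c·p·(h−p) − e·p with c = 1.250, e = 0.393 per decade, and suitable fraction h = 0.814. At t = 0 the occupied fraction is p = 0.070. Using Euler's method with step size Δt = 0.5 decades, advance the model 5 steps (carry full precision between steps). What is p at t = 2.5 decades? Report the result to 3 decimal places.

0.205

Update rule: p ← p + [c·p·(h−p) − e·p]·Δt with Δt = 0.5.
step 1: Δp = +0.01879, p = 0.08880
step 2: Δp = +0.02280, p = 0.11159
step 3: Δp = +0.02706, p = 0.13866
step 4: Δp = +0.03128, p = 0.16993
step 5: Δp = +0.03501, p = 0.20495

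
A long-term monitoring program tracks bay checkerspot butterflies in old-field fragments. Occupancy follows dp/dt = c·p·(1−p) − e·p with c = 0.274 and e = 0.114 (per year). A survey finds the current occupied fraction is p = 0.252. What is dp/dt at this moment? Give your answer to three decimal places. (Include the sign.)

Colonization term: c·p·(1−p) = 0.274×0.252×0.7480 = 0.05165.
Extinction term: e·p = 0.02873.
dp/dt = 0.05165 − 0.02873 = 0.02292.

0.023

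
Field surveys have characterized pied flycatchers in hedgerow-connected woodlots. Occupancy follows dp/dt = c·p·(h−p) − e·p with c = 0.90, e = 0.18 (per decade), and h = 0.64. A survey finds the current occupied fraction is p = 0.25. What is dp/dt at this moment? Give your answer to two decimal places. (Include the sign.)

0.04

Colonization term: c·p·(h−p) = 0.90×0.25×0.3900 = 0.08775.
Extinction term: e·p = 0.04500.
dp/dt = 0.08775 − 0.04500 = 0.04275.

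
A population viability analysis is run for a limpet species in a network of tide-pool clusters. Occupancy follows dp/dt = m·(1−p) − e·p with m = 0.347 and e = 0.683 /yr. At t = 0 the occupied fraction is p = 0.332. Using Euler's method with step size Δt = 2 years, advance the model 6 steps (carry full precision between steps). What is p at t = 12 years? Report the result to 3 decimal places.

Update rule: p ← p + [m·(1−p) − e·p]·Δt with Δt = 2.
p: 0.33200 → 0.34208  (Δp = +0.01008)
p: 0.34208 → 0.33140  (Δp = -0.01068)
p: 0.33140 → 0.34272  (Δp = +0.01133)
p: 0.34272 → 0.33072  (Δp = -0.01201)
p: 0.33072 → 0.34344  (Δp = +0.01273)
p: 0.34344 → 0.32995  (Δp = -0.01349)

0.330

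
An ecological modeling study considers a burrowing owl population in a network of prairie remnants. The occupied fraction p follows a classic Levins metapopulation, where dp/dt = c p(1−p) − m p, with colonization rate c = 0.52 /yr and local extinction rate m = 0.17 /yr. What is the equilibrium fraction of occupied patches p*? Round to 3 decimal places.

0.673

At equilibrium, colonization balances extinction: c·p*·(1−p*) = m·p*.
So p* = 1 − m/c = 1 − 0.17/0.52 = 1 − 0.3269 = 0.6731.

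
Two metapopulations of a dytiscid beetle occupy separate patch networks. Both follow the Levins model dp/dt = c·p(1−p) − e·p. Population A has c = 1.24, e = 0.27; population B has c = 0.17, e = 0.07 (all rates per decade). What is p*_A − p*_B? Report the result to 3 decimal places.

A: p*_A = 1 − 0.27/1.24 = 0.7823.
B: p*_B = 1 − 0.07/0.17 = 0.5882.
p*_A − p*_B = 0.7823 − 0.5882 = 0.1940.

0.194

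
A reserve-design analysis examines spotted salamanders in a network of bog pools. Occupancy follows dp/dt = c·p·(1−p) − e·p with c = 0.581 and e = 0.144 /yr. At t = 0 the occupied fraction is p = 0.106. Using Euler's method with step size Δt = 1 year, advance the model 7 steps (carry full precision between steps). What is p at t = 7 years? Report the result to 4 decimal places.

Update rule: p ← p + [c·p·(1−p) − e·p]·Δt with Δt = 1.
p: 0.10600 → 0.14579  (Δp = +0.03979)
p: 0.14579 → 0.19716  (Δp = +0.05136)
p: 0.19716 → 0.26073  (Δp = +0.06357)
p: 0.26073 → 0.33517  (Δp = +0.07444)
p: 0.33517 → 0.41637  (Δp = +0.08120)
p: 0.41637 → 0.49760  (Δp = +0.08123)
p: 0.49760 → 0.57119  (Δp = +0.07359)

0.5712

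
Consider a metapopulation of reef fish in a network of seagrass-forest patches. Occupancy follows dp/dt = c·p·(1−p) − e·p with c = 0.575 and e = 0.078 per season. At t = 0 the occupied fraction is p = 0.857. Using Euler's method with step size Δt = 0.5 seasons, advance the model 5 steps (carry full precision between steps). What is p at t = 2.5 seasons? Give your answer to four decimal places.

Update rule: p ← p + [c·p·(1−p) − e·p]·Δt with Δt = 0.5.
t = 0.5: p = 0.85700 + (+0.00181) = 0.85881
t = 1: p = 0.85881 + (+0.00137) = 0.86018
t = 1.5: p = 0.86018 + (+0.00103) = 0.86121
t = 2: p = 0.86121 + (+0.00078) = 0.86199
t = 2.5: p = 0.86199 + (+0.00059) = 0.86257

0.8626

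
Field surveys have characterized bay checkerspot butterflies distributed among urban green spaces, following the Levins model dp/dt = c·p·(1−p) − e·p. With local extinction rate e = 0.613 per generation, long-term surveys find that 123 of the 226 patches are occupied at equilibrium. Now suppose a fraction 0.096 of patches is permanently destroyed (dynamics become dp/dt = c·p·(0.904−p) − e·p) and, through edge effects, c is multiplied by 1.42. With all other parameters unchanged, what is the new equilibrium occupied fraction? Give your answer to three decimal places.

0.583

Observed p* = 123/226 = 0.54425.
Balance c(1−p*) = e gives c = e/(1 − 0.54425) = 0.613/0.45575 = 1.34504.
New p* = 0.904 − e/c = 0.904 − 0.61300/1.90996 = 0.58305.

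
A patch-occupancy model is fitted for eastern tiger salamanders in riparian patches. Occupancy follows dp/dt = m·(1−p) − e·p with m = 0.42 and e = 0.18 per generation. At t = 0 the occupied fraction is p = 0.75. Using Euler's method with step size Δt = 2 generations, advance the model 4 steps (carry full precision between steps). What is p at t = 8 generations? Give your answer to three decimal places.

0.700

Update rule: p ← p + [m·(1−p) − e·p]·Δt with Δt = 2.
p: 0.75000 → 0.69000  (Δp = -0.06000)
p: 0.69000 → 0.70200  (Δp = +0.01200)
p: 0.70200 → 0.69960  (Δp = -0.00240)
p: 0.69960 → 0.70008  (Δp = +0.00048)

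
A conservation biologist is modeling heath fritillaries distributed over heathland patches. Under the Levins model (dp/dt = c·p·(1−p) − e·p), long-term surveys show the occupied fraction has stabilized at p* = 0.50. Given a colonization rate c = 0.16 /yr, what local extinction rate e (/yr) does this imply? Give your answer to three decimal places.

0.080

At equilibrium c(1−p*) = e.
e = 0.16 × (1 − 0.50) = 0.16 × 0.5000 = 0.0800.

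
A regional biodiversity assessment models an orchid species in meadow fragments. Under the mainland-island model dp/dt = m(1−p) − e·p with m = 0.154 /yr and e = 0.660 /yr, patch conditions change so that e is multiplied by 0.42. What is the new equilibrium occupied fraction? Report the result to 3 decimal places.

0.357

Before: p* = 0.154/(0.154+0.660) = 0.1892.
After: m = 0.154, e = 0.2772; p* = 0.154/0.4312 = 0.3571.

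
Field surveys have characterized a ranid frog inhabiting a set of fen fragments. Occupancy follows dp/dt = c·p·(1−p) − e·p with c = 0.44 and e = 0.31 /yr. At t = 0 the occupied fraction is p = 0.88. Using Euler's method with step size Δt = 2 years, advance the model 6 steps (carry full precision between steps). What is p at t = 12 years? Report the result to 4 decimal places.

0.3147

Update rule: p ← p + [c·p·(1−p) − e·p]·Δt with Δt = 2.
p: 0.88000 → 0.42733  (Δp = -0.45267)
p: 0.42733 → 0.37774  (Δp = -0.04959)
p: 0.37774 → 0.35039  (Δp = -0.02735)
p: 0.35039 → 0.33345  (Δp = -0.01694)
p: 0.33345 → 0.32230  (Δp = -0.01115)
p: 0.32230 → 0.31469  (Δp = -0.00761)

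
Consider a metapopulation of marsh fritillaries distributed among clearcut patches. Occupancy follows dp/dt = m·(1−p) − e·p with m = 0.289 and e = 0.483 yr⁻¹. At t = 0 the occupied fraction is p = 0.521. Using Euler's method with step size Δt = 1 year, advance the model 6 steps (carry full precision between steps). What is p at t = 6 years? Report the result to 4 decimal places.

Update rule: p ← p + [m·(1−p) − e·p]·Δt with Δt = 1.
t = 1: p = 0.52100 + (-0.11321) = 0.40779
t = 2: p = 0.40779 + (-0.02581) = 0.38198
t = 3: p = 0.38198 + (-0.00589) = 0.37609
t = 4: p = 0.37609 + (-0.00134) = 0.37475
t = 5: p = 0.37475 + (-0.00031) = 0.37444
t = 6: p = 0.37444 + (-0.00007) = 0.37437

0.3744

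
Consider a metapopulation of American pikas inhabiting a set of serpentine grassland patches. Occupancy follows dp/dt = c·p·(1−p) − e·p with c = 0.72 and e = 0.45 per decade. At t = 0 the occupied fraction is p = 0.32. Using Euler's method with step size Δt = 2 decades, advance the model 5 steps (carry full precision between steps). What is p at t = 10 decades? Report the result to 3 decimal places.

0.373

Update rule: p ← p + [c·p·(1−p) − e·p]·Δt with Δt = 2.
p: 0.32000 → 0.34534  (Δp = +0.02534)
p: 0.34534 → 0.36009  (Δp = +0.01475)
p: 0.36009 → 0.36782  (Δp = +0.00773)
p: 0.36782 → 0.37162  (Δp = +0.00380)
p: 0.37162 → 0.37343  (Δp = +0.00181)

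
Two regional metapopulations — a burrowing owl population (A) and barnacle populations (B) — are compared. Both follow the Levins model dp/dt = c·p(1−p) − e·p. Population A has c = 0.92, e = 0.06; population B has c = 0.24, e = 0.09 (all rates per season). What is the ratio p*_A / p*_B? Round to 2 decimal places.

1.50

A: p*_A = 1 − 0.06/0.92 = 0.9348.
B: p*_B = 1 − 0.09/0.24 = 0.6250.
p*_A / p*_B = 0.9348/0.6250 = 1.4957.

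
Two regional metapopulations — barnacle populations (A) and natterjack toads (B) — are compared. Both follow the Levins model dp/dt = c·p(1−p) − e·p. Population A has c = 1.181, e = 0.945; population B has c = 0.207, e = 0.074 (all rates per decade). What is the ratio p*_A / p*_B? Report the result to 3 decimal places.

A: p*_A = 1 − 0.945/1.181 = 0.1998.
B: p*_B = 1 − 0.074/0.207 = 0.6425.
p*_A / p*_B = 0.1998/0.6425 = 0.3110.

0.311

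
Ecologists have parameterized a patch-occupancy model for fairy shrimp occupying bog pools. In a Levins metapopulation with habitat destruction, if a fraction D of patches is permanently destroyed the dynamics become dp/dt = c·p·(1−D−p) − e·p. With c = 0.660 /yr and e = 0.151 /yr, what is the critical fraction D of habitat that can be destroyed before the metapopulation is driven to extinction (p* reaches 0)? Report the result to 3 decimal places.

0.771

The nontrivial equilibrium is p* = (1−D) − e/c; extinction occurs when this hits zero.
So D_crit = 1 − e/c = 1 − 0.151/0.660 = 1 − 0.2288 = 0.7712.
This equals the undisturbed p*, a classic result of Lande's extension.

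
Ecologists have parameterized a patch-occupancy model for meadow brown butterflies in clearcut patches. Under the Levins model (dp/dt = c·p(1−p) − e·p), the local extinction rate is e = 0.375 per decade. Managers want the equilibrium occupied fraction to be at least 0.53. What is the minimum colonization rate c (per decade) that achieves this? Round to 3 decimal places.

0.798

p* = 1 − e/c ≥ 0.53 requires e/c ≤ 0.4700, i.e. c ≥ e/0.4700.
c_min = 0.375/0.4700 = 0.7979.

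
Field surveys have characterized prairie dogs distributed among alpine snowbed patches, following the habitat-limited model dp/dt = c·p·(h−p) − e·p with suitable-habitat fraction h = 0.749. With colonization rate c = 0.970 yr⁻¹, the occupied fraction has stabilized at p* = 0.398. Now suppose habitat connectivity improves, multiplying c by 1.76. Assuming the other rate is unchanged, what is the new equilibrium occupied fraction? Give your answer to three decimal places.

Balance c(h−p*) = e gives e = 0.970×(0.749 − 0.39800) = 0.34047.
New p* = 0.749 − e/c = 0.749 − 0.34047/1.70720 = 0.54957.

0.550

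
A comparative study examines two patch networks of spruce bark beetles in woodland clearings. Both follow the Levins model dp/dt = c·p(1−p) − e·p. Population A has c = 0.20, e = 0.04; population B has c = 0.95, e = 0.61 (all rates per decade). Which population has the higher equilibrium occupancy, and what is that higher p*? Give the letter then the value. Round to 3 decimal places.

A, 0.800

A: p*_A = 1 − 0.04/0.20 = 0.8000.
B: p*_B = 1 − 0.61/0.95 = 0.3579.
A is higher at 0.8000.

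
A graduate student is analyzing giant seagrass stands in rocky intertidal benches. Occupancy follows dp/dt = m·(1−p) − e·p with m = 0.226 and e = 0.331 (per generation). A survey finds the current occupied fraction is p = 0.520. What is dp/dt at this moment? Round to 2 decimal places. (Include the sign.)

-0.06

Colonization term: m·(1−p) = 0.226×0.4800 = 0.10848.
Extinction term: e·p = 0.17212.
dp/dt = 0.10848 − 0.17212 = -0.06364.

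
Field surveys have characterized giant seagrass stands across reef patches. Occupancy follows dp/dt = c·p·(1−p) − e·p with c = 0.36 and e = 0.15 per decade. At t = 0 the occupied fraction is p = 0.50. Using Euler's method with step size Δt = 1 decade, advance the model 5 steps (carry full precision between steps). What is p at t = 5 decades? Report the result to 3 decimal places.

0.554

Update rule: p ← p + [c·p·(1−p) − e·p]·Δt with Δt = 1.
step 1: Δp = +0.01500, p = 0.51500
step 2: Δp = +0.01267, p = 0.52767
step 3: Δp = +0.01057, p = 0.53824
step 4: Δp = +0.00874, p = 0.54698
step 5: Δp = +0.00716, p = 0.55414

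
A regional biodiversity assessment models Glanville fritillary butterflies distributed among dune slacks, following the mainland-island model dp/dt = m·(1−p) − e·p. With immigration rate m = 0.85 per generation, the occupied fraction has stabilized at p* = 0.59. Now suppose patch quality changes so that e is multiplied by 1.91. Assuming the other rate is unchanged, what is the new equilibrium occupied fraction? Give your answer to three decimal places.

Balance m(1−p*) = e·p* gives e = m(1−p*)/p* = 0.85×0.41000/0.59000 = 0.59068.
New p* = m/(m+e) = 0.85000/(0.85000+1.12820) = 0.42968.

0.430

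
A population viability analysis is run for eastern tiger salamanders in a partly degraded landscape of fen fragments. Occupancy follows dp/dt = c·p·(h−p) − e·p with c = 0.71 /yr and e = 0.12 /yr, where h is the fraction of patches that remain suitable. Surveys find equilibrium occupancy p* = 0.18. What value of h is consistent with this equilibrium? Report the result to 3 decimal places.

At equilibrium c(h−p*) = e, so h = p* + e/c.
h = 0.18 + 0.12/0.71 = 0.18 + 0.1690 = 0.3490.

0.349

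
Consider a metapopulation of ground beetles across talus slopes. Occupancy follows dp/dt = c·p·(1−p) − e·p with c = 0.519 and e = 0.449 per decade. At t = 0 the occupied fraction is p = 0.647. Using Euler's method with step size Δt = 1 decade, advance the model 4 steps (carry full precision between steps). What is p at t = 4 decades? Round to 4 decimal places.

Update rule: p ← p + [c·p·(1−p) − e·p]·Δt with Δt = 1.
step 1: Δp = -0.17197, p = 0.47503
step 2: Δp = -0.08386, p = 0.39117
step 3: Δp = -0.05203, p = 0.33914
step 4: Δp = -0.03595, p = 0.30318

0.3032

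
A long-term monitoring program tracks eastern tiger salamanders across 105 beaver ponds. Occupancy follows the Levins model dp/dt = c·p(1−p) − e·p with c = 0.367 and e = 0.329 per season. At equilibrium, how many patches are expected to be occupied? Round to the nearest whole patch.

p* = 1 − e/c = 1 − 0.329/0.367 = 0.1035.
Expected occupied patches = N × p* = 105 × 0.1035 = 10.87 ≈ 11.

11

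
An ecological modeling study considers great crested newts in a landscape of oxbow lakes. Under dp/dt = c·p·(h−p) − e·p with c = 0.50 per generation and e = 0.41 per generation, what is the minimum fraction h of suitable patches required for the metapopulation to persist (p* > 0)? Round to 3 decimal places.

0.820

p* = h − e/c is positive only when h > e/c.
h_min = e/c = 0.41/0.50 = 0.8200.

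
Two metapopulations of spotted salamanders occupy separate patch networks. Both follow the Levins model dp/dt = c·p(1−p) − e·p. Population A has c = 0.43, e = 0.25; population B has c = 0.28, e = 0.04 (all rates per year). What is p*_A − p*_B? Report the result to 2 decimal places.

A: p*_A = 1 − 0.25/0.43 = 0.4186.
B: p*_B = 1 − 0.04/0.28 = 0.8571.
p*_A − p*_B = 0.4186 − 0.8571 = -0.4385.

-0.44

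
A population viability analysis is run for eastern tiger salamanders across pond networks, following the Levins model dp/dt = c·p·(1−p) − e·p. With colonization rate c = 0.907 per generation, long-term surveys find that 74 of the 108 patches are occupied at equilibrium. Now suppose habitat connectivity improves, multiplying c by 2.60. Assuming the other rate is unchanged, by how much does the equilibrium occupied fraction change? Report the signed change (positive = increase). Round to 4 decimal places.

0.1937

Observed p* = 74/108 = 0.68519.
Balance c(1−p*) = e gives e = 0.907×(1 − 0.68519) = 0.28553.
New p* = 1 − e/c = 1 − 0.28553/2.35820 = 0.87892.
Δp* = 0.87892 − 0.68519 = +0.19373.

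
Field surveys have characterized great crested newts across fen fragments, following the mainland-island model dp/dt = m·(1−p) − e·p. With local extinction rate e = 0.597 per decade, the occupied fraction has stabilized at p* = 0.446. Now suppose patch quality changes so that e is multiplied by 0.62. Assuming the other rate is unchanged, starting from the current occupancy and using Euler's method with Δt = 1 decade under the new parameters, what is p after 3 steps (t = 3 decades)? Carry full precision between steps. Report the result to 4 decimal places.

0.5645

Balance m(1−p*) = e·p* gives m = e·p*/(1−p*) = 0.597×0.44600/0.55400 = 0.48062.
Starting from p₀ = 0.44600; update p ← p + (dp/dt)·Δt with the new parameters.
  1  |  dp/dt·Δt = +0.101180  |  p_1 = 0.547180
  2  |  dp/dt·Δt = +0.015100  |  p_2 = 0.562280
  3  |  dp/dt·Δt = +0.002254  |  p_3 = 0.564533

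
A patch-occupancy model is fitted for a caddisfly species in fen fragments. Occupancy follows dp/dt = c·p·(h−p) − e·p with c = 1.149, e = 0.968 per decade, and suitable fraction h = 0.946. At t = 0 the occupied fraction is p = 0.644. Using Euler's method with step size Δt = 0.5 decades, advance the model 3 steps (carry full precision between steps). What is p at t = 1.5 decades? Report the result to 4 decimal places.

Update rule: p ← p + [c·p·(h−p) − e·p]·Δt with Δt = 0.5.
step 1: Δp = -0.19996, p = 0.44404
step 2: Δp = -0.08686, p = 0.35717
step 3: Δp = -0.05205, p = 0.30513

0.3051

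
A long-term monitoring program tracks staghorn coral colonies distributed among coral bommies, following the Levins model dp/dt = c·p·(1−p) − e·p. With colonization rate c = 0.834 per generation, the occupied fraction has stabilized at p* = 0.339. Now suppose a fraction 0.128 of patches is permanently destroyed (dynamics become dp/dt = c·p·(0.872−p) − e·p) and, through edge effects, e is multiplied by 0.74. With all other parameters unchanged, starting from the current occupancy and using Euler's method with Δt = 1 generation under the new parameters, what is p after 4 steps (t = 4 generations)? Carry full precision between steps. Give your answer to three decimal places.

Balance c(1−p*) = e gives e = 0.834×(1 − 0.33900) = 0.55127.
Starting from p₀ = 0.33900; update p ← p + (dp/dt)·Δt with the new parameters.
t = 1: p = 0.33900 + (+0.01240) = 0.35140
t = 2: p = 0.35140 + (+0.00922) = 0.36062
t = 3: p = 0.36062 + (+0.00669) = 0.36731
t = 4: p = 0.36731 + (+0.00476) = 0.37207

0.372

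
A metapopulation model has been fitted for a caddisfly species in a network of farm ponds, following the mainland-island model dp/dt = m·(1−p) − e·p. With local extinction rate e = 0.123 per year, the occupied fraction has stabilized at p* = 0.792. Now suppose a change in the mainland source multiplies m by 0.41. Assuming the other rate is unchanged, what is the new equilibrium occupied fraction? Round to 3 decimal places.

Balance m(1−p*) = e·p* gives m = e·p*/(1−p*) = 0.123×0.79200/0.20800 = 0.46835.
New p* = m/(m+e) = 0.19202/(0.19202+0.12300) = 0.60955.

0.610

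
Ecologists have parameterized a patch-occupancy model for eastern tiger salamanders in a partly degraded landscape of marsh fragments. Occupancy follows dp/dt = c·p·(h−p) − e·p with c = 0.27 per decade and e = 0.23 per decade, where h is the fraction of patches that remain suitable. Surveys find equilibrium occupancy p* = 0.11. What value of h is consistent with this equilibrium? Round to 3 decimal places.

At equilibrium c(h−p*) = e, so h = p* + e/c.
h = 0.11 + 0.23/0.27 = 0.11 + 0.8519 = 0.9619.

0.962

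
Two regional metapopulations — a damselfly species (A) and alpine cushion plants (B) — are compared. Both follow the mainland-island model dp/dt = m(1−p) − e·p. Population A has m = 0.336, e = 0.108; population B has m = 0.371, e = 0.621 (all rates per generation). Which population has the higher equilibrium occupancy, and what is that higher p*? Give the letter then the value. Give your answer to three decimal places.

A, 0.757

A: p*_A = m/(m+e) = 0.336/0.4440 = 0.7568.
B: p*_B = 0.371/0.9920 = 0.3740.
A is higher at 0.7568.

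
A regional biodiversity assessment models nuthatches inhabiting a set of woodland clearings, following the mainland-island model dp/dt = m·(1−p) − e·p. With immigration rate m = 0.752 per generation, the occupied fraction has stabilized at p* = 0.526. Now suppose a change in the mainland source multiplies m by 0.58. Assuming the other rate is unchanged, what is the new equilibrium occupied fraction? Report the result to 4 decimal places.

0.3916

Balance m(1−p*) = e·p* gives e = m(1−p*)/p* = 0.752×0.47400/0.52600 = 0.67766.
New p* = m/(m+e) = 0.43616/(0.43616+0.67766) = 0.39159.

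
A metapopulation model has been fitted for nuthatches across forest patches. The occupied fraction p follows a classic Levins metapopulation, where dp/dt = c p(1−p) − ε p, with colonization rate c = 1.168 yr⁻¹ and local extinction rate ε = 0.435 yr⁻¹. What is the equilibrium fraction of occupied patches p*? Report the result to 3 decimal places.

At equilibrium, colonization balances extinction: c·p*·(1−p*) = ε·p*.
So p* = 1 − ε/c = 1 − 0.435/1.168 = 1 − 0.3724 = 0.6276.

0.628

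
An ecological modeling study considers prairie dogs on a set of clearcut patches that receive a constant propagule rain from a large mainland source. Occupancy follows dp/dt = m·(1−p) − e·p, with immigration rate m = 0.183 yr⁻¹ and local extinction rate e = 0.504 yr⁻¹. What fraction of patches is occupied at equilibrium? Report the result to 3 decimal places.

0.266

Setting dp/dt = 0: m − m·p* = e·p*, so m = (m+e)·p*.
p* = m/(m+e) = 0.183/(0.183+0.504) = 0.183/0.6870 = 0.2664.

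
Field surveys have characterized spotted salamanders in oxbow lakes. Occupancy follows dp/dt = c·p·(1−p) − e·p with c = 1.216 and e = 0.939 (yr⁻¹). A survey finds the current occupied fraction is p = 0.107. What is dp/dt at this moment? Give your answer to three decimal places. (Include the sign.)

Colonization term: c·p·(1−p) = 1.216×0.107×0.8930 = 0.11619.
Extinction term: e·p = 0.10047.
dp/dt = 0.11619 − 0.10047 = 0.01572.

0.016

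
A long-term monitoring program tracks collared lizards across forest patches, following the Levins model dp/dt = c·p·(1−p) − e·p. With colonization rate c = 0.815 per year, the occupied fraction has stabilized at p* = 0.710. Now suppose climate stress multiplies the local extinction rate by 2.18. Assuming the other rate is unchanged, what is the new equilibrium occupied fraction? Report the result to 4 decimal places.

0.3678

Balance c(1−p*) = e gives e = 0.815×(1 − 0.71000) = 0.23635.
New p* = 1 − e/c = 1 − 0.51524/0.81500 = 0.36780.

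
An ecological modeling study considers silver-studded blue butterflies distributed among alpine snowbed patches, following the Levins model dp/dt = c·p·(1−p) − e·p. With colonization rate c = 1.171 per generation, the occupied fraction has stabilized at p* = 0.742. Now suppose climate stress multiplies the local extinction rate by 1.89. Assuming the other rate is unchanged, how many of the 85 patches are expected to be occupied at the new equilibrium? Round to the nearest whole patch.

Balance c(1−p*) = e gives e = 1.171×(1 − 0.74200) = 0.30212.
New p* = 1 − e/c = 1 − 0.57101/1.17100 = 0.51237.
Expected occupied = 85 × 0.51237 = 43.55 ≈ 44.

44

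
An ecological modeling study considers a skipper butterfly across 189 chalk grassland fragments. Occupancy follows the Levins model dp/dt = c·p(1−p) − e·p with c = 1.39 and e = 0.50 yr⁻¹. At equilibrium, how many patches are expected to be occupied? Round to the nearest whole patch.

121

p* = 1 − e/c = 1 − 0.50/1.39 = 0.6403.
Expected occupied patches = N × p* = 189 × 0.6403 = 121.01 ≈ 121.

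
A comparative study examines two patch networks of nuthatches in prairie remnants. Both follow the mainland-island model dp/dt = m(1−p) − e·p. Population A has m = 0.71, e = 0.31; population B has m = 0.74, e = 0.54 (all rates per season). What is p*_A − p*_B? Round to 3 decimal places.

0.118

A: p*_A = m/(m+e) = 0.71/1.0200 = 0.6961.
B: p*_B = 0.74/1.2800 = 0.5781.
p*_A − p*_B = 0.6961 − 0.5781 = 0.1180.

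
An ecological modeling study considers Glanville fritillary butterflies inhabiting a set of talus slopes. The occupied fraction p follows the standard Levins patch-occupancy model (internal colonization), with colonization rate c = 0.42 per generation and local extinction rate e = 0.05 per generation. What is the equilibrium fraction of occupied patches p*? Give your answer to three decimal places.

0.881

Setting dp/dt = 0 and dividing through by p* gives c·(1−p*) = e.
So p* = 1 − e/c = 1 − 0.05/0.42 = 1 − 0.1190 = 0.8810.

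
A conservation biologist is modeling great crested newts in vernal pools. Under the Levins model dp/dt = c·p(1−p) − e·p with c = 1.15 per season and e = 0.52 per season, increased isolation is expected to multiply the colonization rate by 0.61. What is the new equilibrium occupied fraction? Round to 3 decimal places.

Before: p* = 1 − 0.52/1.15 = 0.5478.
After the change, c = 0.7015, e = 0.52, so p* = 1 − 0.52/0.7015 = 0.2587.

0.259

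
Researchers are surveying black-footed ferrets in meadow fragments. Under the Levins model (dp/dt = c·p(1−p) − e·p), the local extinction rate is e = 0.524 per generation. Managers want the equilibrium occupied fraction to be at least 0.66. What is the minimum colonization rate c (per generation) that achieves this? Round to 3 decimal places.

p* = 1 − e/c ≥ 0.66 requires e/c ≤ 0.3400, i.e. c ≥ e/0.3400.
c_min = 0.524/0.3400 = 1.5412.

1.541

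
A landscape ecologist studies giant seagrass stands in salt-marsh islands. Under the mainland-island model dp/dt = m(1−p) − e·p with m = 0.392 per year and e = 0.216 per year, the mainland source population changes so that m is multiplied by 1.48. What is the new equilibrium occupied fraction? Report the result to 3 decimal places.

0.729

Before: p* = 0.392/(0.392+0.216) = 0.6447.
After: m = 0.58016, e = 0.216; p* = 0.58016/0.7962 = 0.7287.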